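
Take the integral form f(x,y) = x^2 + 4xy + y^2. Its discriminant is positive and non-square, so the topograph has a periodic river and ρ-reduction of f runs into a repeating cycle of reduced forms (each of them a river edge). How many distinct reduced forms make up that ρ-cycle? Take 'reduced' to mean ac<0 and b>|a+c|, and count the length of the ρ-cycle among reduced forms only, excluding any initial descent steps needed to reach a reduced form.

D = 12, ⌊√D⌋ = 3
descent: ρ → (1,2,-2)  [lands on river]
river: ρ → (-2,2,1)
ρ-cycle length = 2 (tail of 1 descent step not counted)

2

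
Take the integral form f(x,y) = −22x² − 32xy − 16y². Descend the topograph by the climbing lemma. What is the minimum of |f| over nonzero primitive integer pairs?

translate: b→-12 (≡32 mod 44), so (22,32,16)→(22,-12,6)
flip: (22,-12,6)→(6,12,22)
translate: b→0 (≡12 mod 12), so (6,12,22)→(6,0,16)
reduced (well bottom): (6,0,16) with a≤c, −a<b≤a
well minimum |f| = |-6| = 6 (negative-definite)

6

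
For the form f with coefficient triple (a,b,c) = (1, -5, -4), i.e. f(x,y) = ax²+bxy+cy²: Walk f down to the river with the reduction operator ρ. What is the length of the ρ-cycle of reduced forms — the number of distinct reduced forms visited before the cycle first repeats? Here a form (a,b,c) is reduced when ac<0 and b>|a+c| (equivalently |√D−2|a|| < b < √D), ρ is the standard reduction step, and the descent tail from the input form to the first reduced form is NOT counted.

D = 41, ⌊√D⌋ = 6
descent: ρ → (-4,5,1)  [lands on river]
river: ρ → (1,5,-4)
river: ρ → (-4,3,2)
river: ρ → (2,5,-2)
river: ρ → (-2,3,4)
river: ρ → (4,5,-1)
river: ρ → (-1,5,4)
river: ρ → (4,3,-2)
river: ρ → (-2,5,2)
river: ρ → (2,3,-4)
ρ-cycle length = 10 (tail of 1 descent step not counted)

10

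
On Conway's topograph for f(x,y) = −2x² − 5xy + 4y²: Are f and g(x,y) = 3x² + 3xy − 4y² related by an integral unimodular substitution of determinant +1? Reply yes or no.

D₁ = 57, D₂ = 57
river cycle of f (length 6): (4, 5, -2), (-2, 7, 1), (1, 7, -2), (-2, 5, 4), (4, 3, -3), (-3, 3, 4)
river cycle of g (length 6): (-4, 5, 2), (2, 7, -1), (-1, 7, 2), (2, 5, -4), (-4, 3, 3), (3, 3, -4)
cycles differ ⇒ inequivalent

no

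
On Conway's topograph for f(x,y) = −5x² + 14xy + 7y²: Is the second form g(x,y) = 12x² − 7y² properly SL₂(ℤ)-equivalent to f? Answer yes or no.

D₁ = 336, D₂ = 336
river cycle of f (length 4): (7, 14, -5), (-5, 16, 4), (4, 16, -5), (-5, 14, 7)
river cycle of g (length 4): (-7, 14, 5), (5, 16, -4), (-4, 16, 5), (5, 14, -7)
cycles differ ⇒ inequivalent

no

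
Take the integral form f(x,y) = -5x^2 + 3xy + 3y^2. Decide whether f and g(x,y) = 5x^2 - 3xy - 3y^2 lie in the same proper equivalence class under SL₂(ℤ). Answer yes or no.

D₁ = 69, D₂ = 69
river cycle of f (length 4): (3, 3, -5), (-5, 7, 1), (1, 7, -5), (-5, 3, 3)
river cycle of g (length 4): (-3, 3, 5), (5, 7, -1), (-1, 7, 5), (5, 3, -3)
cycles differ ⇒ inequivalent

no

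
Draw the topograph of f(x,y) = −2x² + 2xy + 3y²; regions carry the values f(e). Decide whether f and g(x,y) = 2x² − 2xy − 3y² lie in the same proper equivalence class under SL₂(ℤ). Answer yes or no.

D₁ = 28, D₂ = 28
river cycle of f (length 4): (3, 4, -1), (-1, 4, 3), (3, 2, -2), (-2, 2, 3)
river cycle of g (length 4): (-3, 2, 2), (2, 2, -3), (-3, 4, 1), (1, 4, -3)
cycles differ ⇒ inequivalent

no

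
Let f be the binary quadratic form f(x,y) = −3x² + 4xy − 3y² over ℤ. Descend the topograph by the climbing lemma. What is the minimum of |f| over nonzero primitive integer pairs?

translate: b→2 (≡-4 mod 6), so (3,-4,3)→(3,2,2)
flip: (3,2,2)→(2,-2,3)
translate: b→2 (≡-2 mod 4), so (2,-2,3)→(2,2,3)
reduced (well bottom): (2,2,3) with a≤c, −a<b≤a
well minimum |f| = |-2| = 2 (negative-definite)

2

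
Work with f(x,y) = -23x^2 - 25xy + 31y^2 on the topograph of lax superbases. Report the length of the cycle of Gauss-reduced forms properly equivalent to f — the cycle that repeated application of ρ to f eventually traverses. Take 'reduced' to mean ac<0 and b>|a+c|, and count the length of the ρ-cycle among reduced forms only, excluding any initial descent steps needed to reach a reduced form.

D = 3477, ⌊√D⌋ = 58
descent: ρ → (31,25,-23)  [lands on river]
river: ρ → (-23,21,33)
river: ρ → (33,45,-11)
river: ρ → (-11,43,37)
river: ρ → (37,31,-17)
river: ρ → (-17,37,31)
ρ-cycle length = 6 (tail of 1 descent step not counted)

6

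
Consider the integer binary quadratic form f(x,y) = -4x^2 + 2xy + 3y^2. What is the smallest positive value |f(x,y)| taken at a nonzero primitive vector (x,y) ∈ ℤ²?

river: ρ → (3,4,-3)
river: ρ → (-3,2,4)
river: ρ → (4,6,-1)
river: ρ → (-1,6,4)
river: ρ → (4,2,-3)
river: ρ → (-3,4,3)
river: ρ → (3,2,-4)
river: ρ → (-4,6,1)
river: ρ → (1,6,-4)
river: ρ → (-4,2,3)
closes: descent 0, river 10
min |a| on river = 1

1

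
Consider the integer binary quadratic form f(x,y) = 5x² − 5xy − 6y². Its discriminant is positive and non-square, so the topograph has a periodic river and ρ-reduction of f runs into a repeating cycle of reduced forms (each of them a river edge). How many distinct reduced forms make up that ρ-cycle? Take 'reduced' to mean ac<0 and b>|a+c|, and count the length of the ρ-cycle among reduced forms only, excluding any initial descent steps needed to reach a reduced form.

D = 145, ⌊√D⌋ = 12
descent: ρ → (-6,5,5)  [lands on river]
river: ρ → (5,5,-6)
river: ρ → (-6,7,4)
river: ρ → (4,9,-4)
river: ρ → (-4,7,6)
river: ρ → (6,5,-5)
river: ρ → (-5,5,6)
river: ρ → (6,7,-4)
river: ρ → (-4,9,4)
river: ρ → (4,7,-6)
ρ-cycle length = 10 (tail of 1 descent step not counted)

10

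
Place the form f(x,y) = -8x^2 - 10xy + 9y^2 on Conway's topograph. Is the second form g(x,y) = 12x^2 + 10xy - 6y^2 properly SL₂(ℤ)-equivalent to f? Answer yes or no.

D₁ = 388, D₂ = 388
river cycle of f (length 22): (9, 10, -8), (-8, 6, 11), (11, 16, -3), (-3, 14, 16), (16, 18, -1), (-1, 18, 16), (16, 14, -3), (-3, 16, 11), (11, 6, -8), (-8, 10, 9), … (12 more)
river cycle of g (length 18): (-6, 14, 8), (8, 18, -2), (-2, 18, 8), (8, 14, -6), (-6, 10, 12), (12, 14, -4), (-4, 18, 4), (4, 14, -12), (-12, 10, 6), (6, 14, -8), … (8 more)
cycles differ ⇒ inequivalent

no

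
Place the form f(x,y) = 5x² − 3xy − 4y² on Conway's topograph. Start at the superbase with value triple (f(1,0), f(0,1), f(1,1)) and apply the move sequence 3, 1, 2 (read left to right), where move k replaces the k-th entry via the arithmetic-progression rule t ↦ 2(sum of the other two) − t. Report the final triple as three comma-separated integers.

start (5,-4,-2) = (f(1,0),f(0,1),f(1,1))
replace slot 3: 2·(5+(-4)) − (-2) = 4 → (5,-4,4)
replace slot 1: 2·((-4)+4) − 5 = -5 → (-5,-4,4)
replace slot 2: 2·((-5)+4) − (-4) = 2 → (-5,2,4)

-5,2,4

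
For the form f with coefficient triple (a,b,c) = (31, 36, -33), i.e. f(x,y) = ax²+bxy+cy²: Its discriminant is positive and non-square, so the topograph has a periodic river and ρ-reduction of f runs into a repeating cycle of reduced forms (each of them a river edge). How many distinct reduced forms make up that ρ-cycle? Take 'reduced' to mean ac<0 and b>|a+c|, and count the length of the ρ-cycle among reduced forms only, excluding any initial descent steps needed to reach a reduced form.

D = 5388, ⌊√D⌋ = 73
river: ρ → (-33,30,34)
river: ρ → (34,38,-29)
river: ρ → (-29,20,43)
river: ρ → (43,66,-6)
river: ρ → (-6,66,43)
river: ρ → (43,20,-29)
river: ρ → (-29,38,34)
river: ρ → (34,30,-33)
river: ρ → (-33,36,31)
river: ρ → (31,26,-38)
river: ρ → (-38,50,19)
river: ρ → (19,64,-17)
river: ρ → (-17,72,3)
river: ρ → (3,72,-17)
river: ρ → (-17,64,19)
river: ρ → (19,50,-38)
river: ρ → (-38,26,31)
river: ρ → (31,36,-33)
ρ-cycle length = 18 (tail of 0 descent steps not counted)

18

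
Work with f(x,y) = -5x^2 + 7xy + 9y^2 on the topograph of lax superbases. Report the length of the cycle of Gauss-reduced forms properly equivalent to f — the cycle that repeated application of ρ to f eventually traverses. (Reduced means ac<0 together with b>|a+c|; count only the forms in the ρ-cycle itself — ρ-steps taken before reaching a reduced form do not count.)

D = 229, ⌊√D⌋ = 15
river: ρ → (9,11,-3)
river: ρ → (-3,13,5)
river: ρ → (5,7,-9)
river: ρ → (-9,11,3)
river: ρ → (3,13,-5)
river: ρ → (-5,7,9)
ρ-cycle length = 6 (tail of 0 descent steps not counted)

6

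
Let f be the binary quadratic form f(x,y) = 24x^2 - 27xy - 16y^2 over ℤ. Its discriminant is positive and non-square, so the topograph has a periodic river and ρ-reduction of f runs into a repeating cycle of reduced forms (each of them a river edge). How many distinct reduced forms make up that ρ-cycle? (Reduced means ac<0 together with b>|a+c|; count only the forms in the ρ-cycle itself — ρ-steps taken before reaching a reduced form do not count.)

D = 2265, ⌊√D⌋ = 47
descent: ρ → (-16,27,24)  [lands on river]
river: ρ → (24,21,-19)
river: ρ → (-19,17,26)
river: ρ → (26,35,-10)
river: ρ → (-10,45,6)
river: ρ → (6,39,-31)
river: ρ → (-31,23,14)
river: ρ → (14,33,-21)
river: ρ → (-21,9,26)
river: ρ → (26,43,-4)
river: ρ → (-4,45,15)
river: ρ → (15,45,-4)
river: ρ → (-4,43,26)
river: ρ → (26,9,-21)
river: ρ → (-21,33,14)
river: ρ → (14,23,-31)
river: ρ → (-31,39,6)
river: ρ → (6,45,-10)
river: ρ → (-10,35,26)
river: ρ → (26,17,-19)
river: ρ → (-19,21,24)
river: ρ → (24,27,-16)
river: ρ → (-16,37,14)
river: ρ → (14,47,-1)
river: ρ → (-1,47,14)
river: ρ → (14,37,-16)
ρ-cycle length = 26 (tail of 1 descent step not counted)

26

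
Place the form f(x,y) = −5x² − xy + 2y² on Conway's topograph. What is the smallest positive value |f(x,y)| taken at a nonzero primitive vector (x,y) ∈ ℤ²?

descent: ρ → (2,5,-2)  [lands on river]
river: ρ → (-2,3,4)
river: ρ → (4,5,-1)
river: ρ → (-1,5,4)
river: ρ → (4,3,-2)
river: ρ → (-2,5,2)
river: ρ → (2,3,-4)
river: ρ → (-4,5,1)
river: ρ → (1,5,-4)
river: ρ → (-4,3,2)
closes: descent 1, river 10
min |a| on river = 1

1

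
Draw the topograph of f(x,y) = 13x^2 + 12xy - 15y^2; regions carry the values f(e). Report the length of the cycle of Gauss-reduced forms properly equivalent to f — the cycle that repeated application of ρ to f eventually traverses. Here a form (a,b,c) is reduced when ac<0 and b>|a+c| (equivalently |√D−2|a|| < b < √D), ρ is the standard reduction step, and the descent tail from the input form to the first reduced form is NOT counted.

D = 924, ⌊√D⌋ = 30
river: ρ → (-15,18,10)
river: ρ → (10,22,-11)
river: ρ → (-11,22,10)
river: ρ → (10,18,-15)
river: ρ → (-15,12,13)
river: ρ → (13,14,-14)
river: ρ → (-14,14,13)
river: ρ → (13,12,-15)
ρ-cycle length = 8 (tail of 0 descent steps not counted)

8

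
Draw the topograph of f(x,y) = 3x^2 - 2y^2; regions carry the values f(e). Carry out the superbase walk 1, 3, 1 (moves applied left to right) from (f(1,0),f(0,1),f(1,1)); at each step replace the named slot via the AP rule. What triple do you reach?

start (3,-2,1) = (f(1,0),f(0,1),f(1,1))
replace slot 1: 2·((-2)+1) − 3 = -5 → (-5,-2,1)
replace slot 3: 2·((-5)+(-2)) − 1 = -15 → (-5,-2,-15)
replace slot 1: 2·((-2)+(-15)) − (-5) = -29 → (-29,-2,-15)

-29,-2,-15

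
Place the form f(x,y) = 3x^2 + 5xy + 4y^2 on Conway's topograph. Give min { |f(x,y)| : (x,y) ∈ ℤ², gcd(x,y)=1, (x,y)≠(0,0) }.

translate: b→-1 (≡5 mod 6), so (3,5,4)→(3,-1,2)
flip: (3,-1,2)→(2,1,3)
reduced (well bottom): (2,1,3) with a≤c, −a<b≤a
well minimum = a = 2

2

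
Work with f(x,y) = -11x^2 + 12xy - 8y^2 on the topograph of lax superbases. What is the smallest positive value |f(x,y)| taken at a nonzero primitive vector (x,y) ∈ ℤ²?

translate: b→10 (≡-12 mod 22), so (11,-12,8)→(11,10,7)
flip: (11,10,7)→(7,-10,11)
translate: b→4 (≡-10 mod 14), so (7,-10,11)→(7,4,8)
reduced (well bottom): (7,4,8) with a≤c, −a<b≤a
well minimum |f| = |-7| = 7 (negative-definite)

7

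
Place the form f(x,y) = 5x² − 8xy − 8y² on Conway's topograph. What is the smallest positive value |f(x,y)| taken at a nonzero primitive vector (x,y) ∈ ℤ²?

descent: ρ → (-8,8,5)  [lands on river]
river: ρ → (5,12,-4)
river: ρ → (-4,12,5)
river: ρ → (5,8,-8)
closes: descent 1, river 4
min |a| on river = 4

4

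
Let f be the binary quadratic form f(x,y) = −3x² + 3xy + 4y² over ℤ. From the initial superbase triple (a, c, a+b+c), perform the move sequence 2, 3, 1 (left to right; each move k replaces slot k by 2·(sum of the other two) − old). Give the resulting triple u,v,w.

start (-3,4,4) = (f(1,0),f(0,1),f(1,1))
replace slot 2: 2·((-3)+4) − 4 = -2 → (-3,-2,4)
replace slot 3: 2·((-3)+(-2)) − 4 = -14 → (-3,-2,-14)
replace slot 1: 2·((-2)+(-14)) − (-3) = -29 → (-29,-2,-14)

-29,-2,-14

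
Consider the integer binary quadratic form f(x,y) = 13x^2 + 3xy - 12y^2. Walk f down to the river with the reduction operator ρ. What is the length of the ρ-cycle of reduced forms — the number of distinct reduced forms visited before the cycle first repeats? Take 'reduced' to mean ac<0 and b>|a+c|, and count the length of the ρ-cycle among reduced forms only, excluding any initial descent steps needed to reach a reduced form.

D = 633, ⌊√D⌋ = 25
river: ρ → (-12,21,4)
river: ρ → (4,19,-17)
river: ρ → (-17,15,6)
river: ρ → (6,21,-8)
river: ρ → (-8,11,16)
river: ρ → (16,21,-3)
river: ρ → (-3,21,16)
river: ρ → (16,11,-8)
river: ρ → (-8,21,6)
river: ρ → (6,15,-17)
river: ρ → (-17,19,4)
river: ρ → (4,21,-12)
river: ρ → (-12,3,13)
river: ρ → (13,23,-2)
river: ρ → (-2,25,1)
river: ρ → (1,25,-2)
river: ρ → (-2,23,13)
river: ρ → (13,3,-12)
ρ-cycle length = 18 (tail of 0 descent steps not counted)

18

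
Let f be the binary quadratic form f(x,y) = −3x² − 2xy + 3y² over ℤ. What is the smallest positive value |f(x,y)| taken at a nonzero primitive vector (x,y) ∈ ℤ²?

descent: ρ → (3,2,-3)  [lands on river]
river: ρ → (-3,4,2)
river: ρ → (2,4,-3)
river: ρ → (-3,2,3)
river: ρ → (3,4,-2)
river: ρ → (-2,4,3)
closes: descent 1, river 6
min |a| on river = 2

2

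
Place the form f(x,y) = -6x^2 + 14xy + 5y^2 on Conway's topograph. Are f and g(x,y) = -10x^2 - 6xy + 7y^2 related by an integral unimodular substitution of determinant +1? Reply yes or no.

D₁ = 316, D₂ = 316
river cycle of f (length 6): (5, 16, -3), (-3, 14, 10), (10, 6, -7), (-7, 8, 9), (9, 10, -6), (-6, 14, 5)
river cycle of g (length 6): (7, 6, -10), (-10, 14, 3), (3, 16, -5), (-5, 14, 6), (6, 10, -9), (-9, 8, 7)
cycles differ ⇒ inequivalent

no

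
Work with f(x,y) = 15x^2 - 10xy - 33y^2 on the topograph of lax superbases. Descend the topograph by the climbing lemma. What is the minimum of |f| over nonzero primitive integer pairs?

descent: ρ → (-33,10,15)
descent: ρ → (15,20,-28)  [lands on river]
river: ρ → (-28,36,7)
river: ρ → (7,34,-33)
river: ρ → (-33,32,8)
river: ρ → (8,32,-33)
river: ρ → (-33,34,7)
river: ρ → (7,36,-28)
river: ρ → (-28,20,15)
river: ρ → (15,40,-8)
river: ρ → (-8,40,15)
closes: descent 2, river 10
min |a| on river = 7

7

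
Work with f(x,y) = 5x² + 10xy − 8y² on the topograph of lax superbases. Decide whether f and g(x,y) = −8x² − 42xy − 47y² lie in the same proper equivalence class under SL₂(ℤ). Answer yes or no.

D₁ = 260, D₂ = 260
river cycle of f (length 10): (-8, 6, 7), (7, 8, -7), (-7, 6, 8), (8, 10, -5), (-5, 10, 8), (8, 6, -7), (-7, 8, 7), (7, 6, -8), (-8, 10, 5), (5, 10, -8)
river cycle of g (length 10): (-8, 6, 7), (7, 8, -7), (-7, 6, 8), (8, 10, -5), (-5, 10, 8), (8, 6, -7), (-7, 8, 7), (7, 6, -8), (-8, 10, 5), (5, 10, -8)
cycles coincide ⇒ equivalent

yes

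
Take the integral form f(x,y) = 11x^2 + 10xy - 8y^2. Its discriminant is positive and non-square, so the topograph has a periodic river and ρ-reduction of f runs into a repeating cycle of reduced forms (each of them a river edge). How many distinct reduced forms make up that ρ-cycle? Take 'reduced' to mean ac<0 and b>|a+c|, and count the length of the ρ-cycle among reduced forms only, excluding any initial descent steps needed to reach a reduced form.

D = 452, ⌊√D⌋ = 21
river: ρ → (-8,6,13)
river: ρ → (13,20,-1)
river: ρ → (-1,20,13)
river: ρ → (13,6,-8)
river: ρ → (-8,10,11)
river: ρ → (11,12,-7)
river: ρ → (-7,16,7)
river: ρ → (7,12,-11)
river: ρ → (-11,10,8)
river: ρ → (8,6,-13)
river: ρ → (-13,20,1)
river: ρ → (1,20,-13)
river: ρ → (-13,6,8)
river: ρ → (8,10,-11)
river: ρ → (-11,12,7)
river: ρ → (7,16,-7)
river: ρ → (-7,12,11)
river: ρ → (11,10,-8)
ρ-cycle length = 18 (tail of 0 descent steps not counted)

18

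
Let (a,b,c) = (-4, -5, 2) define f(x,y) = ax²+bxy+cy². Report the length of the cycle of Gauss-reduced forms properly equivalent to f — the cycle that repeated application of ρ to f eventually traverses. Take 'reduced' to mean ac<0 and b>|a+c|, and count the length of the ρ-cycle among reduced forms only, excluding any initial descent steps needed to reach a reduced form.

D = 57, ⌊√D⌋ = 7
descent: ρ → (2,5,-4)  [lands on river]
river: ρ → (-4,3,3)
river: ρ → (3,3,-4)
river: ρ → (-4,5,2)
river: ρ → (2,7,-1)
river: ρ → (-1,7,2)
ρ-cycle length = 6 (tail of 1 descent step not counted)

6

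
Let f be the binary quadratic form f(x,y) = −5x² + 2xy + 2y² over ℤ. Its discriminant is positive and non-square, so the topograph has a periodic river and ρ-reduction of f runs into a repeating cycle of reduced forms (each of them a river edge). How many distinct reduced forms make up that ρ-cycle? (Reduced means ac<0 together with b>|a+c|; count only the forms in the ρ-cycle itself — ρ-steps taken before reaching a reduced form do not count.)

D = 44, ⌊√D⌋ = 6
descent: ρ → (2,6,-1)  [lands on river]
river: ρ → (-1,6,2)
ρ-cycle length = 2 (tail of 1 descent step not counted)

2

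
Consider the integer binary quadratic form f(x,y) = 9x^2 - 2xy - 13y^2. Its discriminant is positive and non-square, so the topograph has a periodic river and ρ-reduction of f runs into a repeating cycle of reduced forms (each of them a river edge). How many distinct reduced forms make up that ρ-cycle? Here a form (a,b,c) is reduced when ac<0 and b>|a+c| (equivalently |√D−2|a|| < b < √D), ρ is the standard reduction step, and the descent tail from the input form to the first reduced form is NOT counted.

D = 472, ⌊√D⌋ = 21
descent: ρ → (-13,2,9)
descent: ρ → (9,16,-6)  [lands on river]
river: ρ → (-6,20,3)
river: ρ → (3,16,-18)
river: ρ → (-18,20,1)
river: ρ → (1,20,-18)
river: ρ → (-18,16,3)
river: ρ → (3,20,-6)
river: ρ → (-6,16,9)
river: ρ → (9,20,-2)
river: ρ → (-2,20,9)
ρ-cycle length = 10 (tail of 2 descent steps not counted)

10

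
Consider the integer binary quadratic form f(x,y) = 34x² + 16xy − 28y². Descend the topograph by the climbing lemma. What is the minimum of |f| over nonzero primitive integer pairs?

river: ρ → (-28,40,22)
river: ρ → (22,48,-20)
river: ρ → (-20,32,38)
river: ρ → (38,44,-14)
river: ρ → (-14,40,44)
river: ρ → (44,48,-10)
river: ρ → (-10,52,34)
river: ρ → (34,16,-28)
closes: descent 0, river 8
min |a| on river = 10

10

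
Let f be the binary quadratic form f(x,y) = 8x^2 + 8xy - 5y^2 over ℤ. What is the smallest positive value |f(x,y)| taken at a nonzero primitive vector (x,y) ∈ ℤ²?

river: ρ → (-5,12,4)
river: ρ → (4,12,-5)
river: ρ → (-5,8,8)
river: ρ → (8,8,-5)
closes: descent 0, river 4
min |a| on river = 4

4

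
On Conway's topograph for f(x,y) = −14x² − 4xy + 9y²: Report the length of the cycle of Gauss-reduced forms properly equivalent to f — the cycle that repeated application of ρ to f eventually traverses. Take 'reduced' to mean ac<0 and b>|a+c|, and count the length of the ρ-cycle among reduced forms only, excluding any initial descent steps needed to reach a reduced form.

D = 520, ⌊√D⌋ = 22
descent: ρ → (9,22,-1)  [lands on river]
river: ρ → (-1,22,9)
river: ρ → (9,14,-9)
river: ρ → (-9,22,1)
river: ρ → (1,22,-9)
river: ρ → (-9,14,9)
ρ-cycle length = 6 (tail of 1 descent step not counted)

6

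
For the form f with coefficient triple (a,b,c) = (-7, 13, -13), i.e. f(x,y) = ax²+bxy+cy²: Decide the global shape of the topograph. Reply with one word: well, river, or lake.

D = b²−4ac = 13² − 4·(-7)·(-13) = -195
D < 0 ⇒ definite ⇒ every region one sign ⇒ single well

well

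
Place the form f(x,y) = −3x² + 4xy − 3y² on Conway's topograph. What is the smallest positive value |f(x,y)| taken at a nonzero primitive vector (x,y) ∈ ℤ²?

translate: b→2 (≡-4 mod 6), so (3,-4,3)→(3,2,2)
flip: (3,2,2)→(2,-2,3)
translate: b→2 (≡-2 mod 4), so (2,-2,3)→(2,2,3)
reduced (well bottom): (2,2,3) with a≤c, −a<b≤a
well minimum |f| = |-2| = 2 (negative-definite)

2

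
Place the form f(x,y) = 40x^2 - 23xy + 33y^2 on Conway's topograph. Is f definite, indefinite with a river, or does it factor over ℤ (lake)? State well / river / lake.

D = b²−4ac = (-23)² − 4·40·33 = -4751
D < 0 ⇒ definite ⇒ every region one sign ⇒ single well

well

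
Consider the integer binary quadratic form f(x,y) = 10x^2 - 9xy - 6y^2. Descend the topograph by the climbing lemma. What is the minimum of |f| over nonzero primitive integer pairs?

descent: ρ → (-6,9,10)  [lands on river]
river: ρ → (10,11,-5)
river: ρ → (-5,9,12)
river: ρ → (12,15,-2)
river: ρ → (-2,17,4)
river: ρ → (4,15,-6)
closes: descent 1, river 6
min |a| on river = 2

2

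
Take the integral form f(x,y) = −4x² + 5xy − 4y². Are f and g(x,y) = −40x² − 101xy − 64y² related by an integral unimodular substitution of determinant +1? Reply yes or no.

D₁ = -39, D₂ = -39
f is negative-definite; reduce −f:
−f: translate: b→3 (≡-5 mod 8), so (4,-5,4)→(4,3,3)
−f: flip: (4,3,3)→(3,-3,4)
−f: translate: b→3 (≡-3 mod 6), so (3,-3,4)→(3,3,4)
−f: reduced (well bottom): (3,3,4) with a≤c, −a<b≤a
flip sign back: reduced form of f is (-3,-3,-4)
g is negative-definite; reduce −g:
−g: translate: b→21 (≡101 mod 80), so (40,101,64)→(40,21,3)
−g: flip: (40,21,3)→(3,-21,40)
−g: translate: b→3 (≡-21 mod 6), so (3,-21,40)→(3,3,4)
−g: reduced (well bottom): (3,3,4) with a≤c, −a<b≤a
flip sign back: reduced form of g is (-3,-3,-4)
reduced forms (-3, -3, -4) vs (-3, -3, -4) ⇒ equivalent

yes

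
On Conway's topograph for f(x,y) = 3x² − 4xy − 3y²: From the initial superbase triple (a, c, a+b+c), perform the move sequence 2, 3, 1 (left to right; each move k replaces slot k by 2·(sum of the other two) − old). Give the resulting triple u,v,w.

start (3,-3,-4) = (f(1,0),f(0,1),f(1,1))
replace slot 2: 2·(3+(-4)) − (-3) = 1 → (3,1,-4)
replace slot 3: 2·(3+1) − (-4) = 12 → (3,1,12)
replace slot 1: 2·(1+12) − 3 = 23 → (23,1,12)

23,1,12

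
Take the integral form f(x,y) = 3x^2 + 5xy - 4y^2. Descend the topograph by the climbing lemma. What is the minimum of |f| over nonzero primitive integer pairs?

river: ρ → (-4,3,4)
river: ρ → (4,5,-3)
river: ρ → (-3,7,2)
river: ρ → (2,5,-6)
river: ρ → (-6,7,1)
river: ρ → (1,7,-6)
river: ρ → (-6,5,2)
river: ρ → (2,7,-3)
river: ρ → (-3,5,4)
river: ρ → (4,3,-4)
river: ρ → (-4,5,3)
river: ρ → (3,7,-2)
river: ρ → (-2,5,6)
river: ρ → (6,7,-1)
river: ρ → (-1,7,6)
river: ρ → (6,5,-2)
river: ρ → (-2,7,3)
river: ρ → (3,5,-4)
closes: descent 0, river 18
min |a| on river = 1

1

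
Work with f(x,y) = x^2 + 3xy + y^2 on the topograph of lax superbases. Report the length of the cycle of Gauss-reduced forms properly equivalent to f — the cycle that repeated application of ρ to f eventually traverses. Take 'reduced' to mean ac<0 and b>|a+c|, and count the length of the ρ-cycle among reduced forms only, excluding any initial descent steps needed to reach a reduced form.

D = 5, ⌊√D⌋ = 2
descent: ρ → (1,1,-1)  [lands on river]
river: ρ → (-1,1,1)
ρ-cycle length = 2 (tail of 1 descent step not counted)

2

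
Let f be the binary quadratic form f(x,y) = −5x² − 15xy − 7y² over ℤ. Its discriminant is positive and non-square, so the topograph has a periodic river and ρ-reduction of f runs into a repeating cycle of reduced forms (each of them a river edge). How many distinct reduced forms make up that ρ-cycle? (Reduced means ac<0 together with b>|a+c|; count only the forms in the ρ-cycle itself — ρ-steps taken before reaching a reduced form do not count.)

D = 85, ⌊√D⌋ = 9
descent: ρ → (-7,1,3)
descent: ρ → (3,5,-5)  [lands on river]
river: ρ → (-5,5,3)
river: ρ → (3,7,-3)
river: ρ → (-3,5,5)
river: ρ → (5,5,-3)
river: ρ → (-3,7,3)
ρ-cycle length = 6 (tail of 2 descent steps not counted)

6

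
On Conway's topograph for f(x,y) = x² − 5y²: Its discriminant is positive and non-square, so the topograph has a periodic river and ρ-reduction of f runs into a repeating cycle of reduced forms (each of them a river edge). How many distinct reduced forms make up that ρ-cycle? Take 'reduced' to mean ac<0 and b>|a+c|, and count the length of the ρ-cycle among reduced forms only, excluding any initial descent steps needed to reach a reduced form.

D = 20, ⌊√D⌋ = 4
descent: ρ → (-5,0,1)
descent: ρ → (1,4,-1)  [lands on river]
river: ρ → (-1,4,1)
ρ-cycle length = 2 (tail of 2 descent steps not counted)

2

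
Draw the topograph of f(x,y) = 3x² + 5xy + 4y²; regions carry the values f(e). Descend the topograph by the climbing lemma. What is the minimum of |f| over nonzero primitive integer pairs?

translate: b→-1 (≡5 mod 6), so (3,5,4)→(3,-1,2)
flip: (3,-1,2)→(2,1,3)
reduced (well bottom): (2,1,3) with a≤c, −a<b≤a
well minimum = a = 2

2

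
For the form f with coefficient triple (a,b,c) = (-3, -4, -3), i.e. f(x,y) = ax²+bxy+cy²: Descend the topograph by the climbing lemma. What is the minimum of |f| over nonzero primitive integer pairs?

translate: b→-2 (≡4 mod 6), so (3,4,3)→(3,-2,2)
flip: (3,-2,2)→(2,2,3)
reduced (well bottom): (2,2,3) with a≤c, −a<b≤a
well minimum |f| = |-2| = 2 (negative-definite)

2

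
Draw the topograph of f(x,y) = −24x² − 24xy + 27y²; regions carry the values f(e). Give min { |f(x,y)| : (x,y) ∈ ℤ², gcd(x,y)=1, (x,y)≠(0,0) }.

descent: ρ → (27,24,-24)  [lands on river]
river: ρ → (-24,24,27)
river: ρ → (27,30,-21)
river: ρ → (-21,54,3)
river: ρ → (3,54,-21)
river: ρ → (-21,30,27)
closes: descent 1, river 6
min |a| on river = 3

3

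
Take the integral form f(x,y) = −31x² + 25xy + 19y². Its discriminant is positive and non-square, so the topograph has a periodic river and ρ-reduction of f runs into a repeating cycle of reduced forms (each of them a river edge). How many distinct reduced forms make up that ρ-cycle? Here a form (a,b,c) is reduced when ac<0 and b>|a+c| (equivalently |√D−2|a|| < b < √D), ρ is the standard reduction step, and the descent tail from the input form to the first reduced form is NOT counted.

D = 2981, ⌊√D⌋ = 54
river: ρ → (19,51,-5)
river: ρ → (-5,49,29)
river: ρ → (29,9,-25)
river: ρ → (-25,41,13)
river: ρ → (13,37,-31)
river: ρ → (-31,25,19)
ρ-cycle length = 6 (tail of 0 descent steps not counted)

6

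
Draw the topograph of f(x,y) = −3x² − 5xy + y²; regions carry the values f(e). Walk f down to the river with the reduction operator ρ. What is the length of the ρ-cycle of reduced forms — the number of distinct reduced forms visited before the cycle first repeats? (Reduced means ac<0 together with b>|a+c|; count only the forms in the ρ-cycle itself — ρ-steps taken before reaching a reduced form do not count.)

D = 37, ⌊√D⌋ = 6
descent: ρ → (1,5,-3)  [lands on river]
river: ρ → (-3,1,3)
river: ρ → (3,5,-1)
river: ρ → (-1,5,3)
river: ρ → (3,1,-3)
river: ρ → (-3,5,1)
ρ-cycle length = 6 (tail of 1 descent step not counted)

6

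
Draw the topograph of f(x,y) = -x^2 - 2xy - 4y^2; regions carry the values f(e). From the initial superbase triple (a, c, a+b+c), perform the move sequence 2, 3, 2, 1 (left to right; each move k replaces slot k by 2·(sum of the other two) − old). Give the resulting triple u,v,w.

start (-1,-4,-7) = (f(1,0),f(0,1),f(1,1))
replace slot 2: 2·((-1)+(-7)) − (-4) = -12 → (-1,-12,-7)
replace slot 3: 2·((-1)+(-12)) − (-7) = -19 → (-1,-12,-19)
replace slot 2: 2·((-1)+(-19)) − (-12) = -28 → (-1,-28,-19)
replace slot 1: 2·((-28)+(-19)) − (-1) = -93 → (-93,-28,-19)

-93,-28,-19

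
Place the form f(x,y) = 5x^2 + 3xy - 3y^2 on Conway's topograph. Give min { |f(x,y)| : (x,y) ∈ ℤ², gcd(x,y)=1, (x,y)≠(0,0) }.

river: ρ → (-3,3,5)
river: ρ → (5,7,-1)
river: ρ → (-1,7,5)
river: ρ → (5,3,-3)
closes: descent 0, river 4
min |a| on river = 1

1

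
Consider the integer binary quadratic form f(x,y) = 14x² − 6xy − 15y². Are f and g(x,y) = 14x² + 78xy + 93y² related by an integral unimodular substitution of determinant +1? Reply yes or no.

D₁ = 876, D₂ = 876
river cycle of f (length 6): (-15, 6, 14), (14, 22, -7), (-7, 20, 17), (17, 14, -10), (-10, 26, 5), (5, 24, -15)
river cycle of g (length 6): (14, 22, -7), (-7, 20, 17), (17, 14, -10), (-10, 26, 5), (5, 24, -15), (-15, 6, 14)
cycles coincide ⇒ equivalent

yes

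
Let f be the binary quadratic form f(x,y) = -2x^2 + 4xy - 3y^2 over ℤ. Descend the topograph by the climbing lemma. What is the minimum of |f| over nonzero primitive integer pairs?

translate: b→0 (≡-4 mod 4), so (2,-4,3)→(2,0,1)
flip: (2,0,1)→(1,0,2)
reduced (well bottom): (1,0,2) with a≤c, −a<b≤a
well minimum |f| = |-1| = 1 (negative-definite)

1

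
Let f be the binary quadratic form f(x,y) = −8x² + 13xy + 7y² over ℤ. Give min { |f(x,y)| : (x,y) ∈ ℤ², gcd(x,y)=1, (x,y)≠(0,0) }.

river: ρ → (7,15,-6)
river: ρ → (-6,9,13)
river: ρ → (13,17,-2)
river: ρ → (-2,19,4)
river: ρ → (4,13,-14)
river: ρ → (-14,15,3)
river: ρ → (3,15,-14)
river: ρ → (-14,13,4)
river: ρ → (4,19,-2)
river: ρ → (-2,17,13)
river: ρ → (13,9,-6)
river: ρ → (-6,15,7)
river: ρ → (7,13,-8)
river: ρ → (-8,19,1)
river: ρ → (1,19,-8)
river: ρ → (-8,13,7)
closes: descent 0, river 16
min |a| on river = 1

1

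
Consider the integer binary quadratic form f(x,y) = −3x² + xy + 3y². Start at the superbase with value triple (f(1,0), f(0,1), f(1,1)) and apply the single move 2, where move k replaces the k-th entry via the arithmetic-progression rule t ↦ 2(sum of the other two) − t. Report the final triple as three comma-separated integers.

start (-3,3,1) = (f(1,0),f(0,1),f(1,1))
replace slot 2: 2·((-3)+1) − 3 = -7 → (-3,-7,1)

-3,-7,1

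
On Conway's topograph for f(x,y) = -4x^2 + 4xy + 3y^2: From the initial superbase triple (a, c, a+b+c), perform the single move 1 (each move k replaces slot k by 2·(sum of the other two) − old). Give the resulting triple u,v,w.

start (-4,3,3) = (f(1,0),f(0,1),f(1,1))
replace slot 1: 2·(3+3) − (-4) = 16 → (16,3,3)

16,3,3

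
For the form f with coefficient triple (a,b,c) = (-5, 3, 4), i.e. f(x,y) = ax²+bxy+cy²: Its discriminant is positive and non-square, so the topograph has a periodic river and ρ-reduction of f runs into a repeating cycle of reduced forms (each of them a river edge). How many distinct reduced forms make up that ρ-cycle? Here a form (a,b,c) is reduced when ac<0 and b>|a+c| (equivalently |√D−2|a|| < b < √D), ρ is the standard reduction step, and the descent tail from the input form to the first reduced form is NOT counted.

D = 89, ⌊√D⌋ = 9
river: ρ → (4,5,-4)
river: ρ → (-4,3,5)
river: ρ → (5,7,-2)
river: ρ → (-2,9,1)
river: ρ → (1,9,-2)
river: ρ → (-2,7,5)
river: ρ → (5,3,-4)
river: ρ → (-4,5,4)
river: ρ → (4,3,-5)
river: ρ → (-5,7,2)
river: ρ → (2,9,-1)
river: ρ → (-1,9,2)
river: ρ → (2,7,-5)
river: ρ → (-5,3,4)
ρ-cycle length = 14 (tail of 0 descent steps not counted)

14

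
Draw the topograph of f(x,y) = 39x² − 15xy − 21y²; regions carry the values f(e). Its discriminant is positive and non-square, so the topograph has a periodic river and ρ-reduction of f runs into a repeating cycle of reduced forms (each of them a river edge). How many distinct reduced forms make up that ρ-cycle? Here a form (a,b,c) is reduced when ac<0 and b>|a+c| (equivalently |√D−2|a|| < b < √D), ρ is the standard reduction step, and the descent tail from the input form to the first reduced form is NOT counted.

D = 3501, ⌊√D⌋ = 59
descent: ρ → (-21,57,3)  [lands on river]
river: ρ → (3,57,-21)
river: ρ → (-21,27,33)
river: ρ → (33,39,-15)
river: ρ → (-15,51,15)
river: ρ → (15,39,-33)
river: ρ → (-33,27,21)
river: ρ → (21,57,-3)
river: ρ → (-3,57,21)
river: ρ → (21,27,-33)
river: ρ → (-33,39,15)
river: ρ → (15,51,-15)
river: ρ → (-15,39,33)
river: ρ → (33,27,-21)
ρ-cycle length = 14 (tail of 1 descent step not counted)

14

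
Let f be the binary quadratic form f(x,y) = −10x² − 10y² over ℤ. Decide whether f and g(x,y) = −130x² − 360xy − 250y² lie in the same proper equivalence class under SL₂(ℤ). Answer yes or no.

D₁ = -400, D₂ = -400
f is negative-definite; reduce −f:
−f: reduced (well bottom): (10,0,10) with a≤c, −a<b≤a
flip sign back: reduced form of f is (-10,0,-10)
g is negative-definite; reduce −g:
−g: translate: b→100 (≡360 mod 260), so (130,360,250)→(130,100,20)
−g: flip: (130,100,20)→(20,-100,130)
−g: translate: b→20 (≡-100 mod 40), so (20,-100,130)→(20,20,10)
−g: flip: (20,20,10)→(10,-20,20)
−g: translate: b→0 (≡-20 mod 20), so (10,-20,20)→(10,0,10)
−g: reduced (well bottom): (10,0,10) with a≤c, −a<b≤a
flip sign back: reduced form of g is (-10,0,-10)
reduced forms (-10, 0, -10) vs (-10, 0, -10) ⇒ equivalent

yes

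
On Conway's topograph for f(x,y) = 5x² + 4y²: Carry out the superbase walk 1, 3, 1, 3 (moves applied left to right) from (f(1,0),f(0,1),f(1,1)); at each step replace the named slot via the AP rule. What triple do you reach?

start (5,4,9) = (f(1,0),f(0,1),f(1,1))
replace slot 1: 2·(4+9) − 5 = 21 → (21,4,9)
replace slot 3: 2·(21+4) − 9 = 41 → (21,4,41)
replace slot 1: 2·(4+41) − 21 = 69 → (69,4,41)
replace slot 3: 2·(69+4) − 41 = 105 → (69,4,105)

69,4,105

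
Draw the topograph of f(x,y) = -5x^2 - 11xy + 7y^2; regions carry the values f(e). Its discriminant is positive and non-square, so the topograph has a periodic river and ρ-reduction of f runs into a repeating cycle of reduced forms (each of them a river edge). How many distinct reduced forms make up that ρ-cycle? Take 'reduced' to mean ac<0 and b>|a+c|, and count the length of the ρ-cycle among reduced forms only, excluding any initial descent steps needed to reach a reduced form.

D = 261, ⌊√D⌋ = 16
descent: ρ → (7,11,-5)  [lands on river]
river: ρ → (-5,9,9)
river: ρ → (9,9,-5)
river: ρ → (-5,11,7)
river: ρ → (7,3,-9)
river: ρ → (-9,15,1)
river: ρ → (1,15,-9)
river: ρ → (-9,3,7)
ρ-cycle length = 8 (tail of 1 descent step not counted)

8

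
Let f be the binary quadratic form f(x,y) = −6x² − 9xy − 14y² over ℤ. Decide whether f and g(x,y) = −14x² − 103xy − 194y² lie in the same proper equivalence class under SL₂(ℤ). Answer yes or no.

D₁ = -255, D₂ = -255
f is negative-definite; reduce −f:
−f: translate: b→-3 (≡9 mod 12), so (6,9,14)→(6,-3,11)
−f: reduced (well bottom): (6,-3,11) with a≤c, −a<b≤a
flip sign back: reduced form of f is (-6,3,-11)
g is negative-definite; reduce −g:
−g: translate: b→-9 (≡103 mod 28), so (14,103,194)→(14,-9,6)
−g: flip: (14,-9,6)→(6,9,14)
−g: translate: b→-3 (≡9 mod 12), so (6,9,14)→(6,-3,11)
−g: reduced (well bottom): (6,-3,11) with a≤c, −a<b≤a
flip sign back: reduced form of g is (-6,3,-11)
reduced forms (-6, 3, -11) vs (-6, 3, -11) ⇒ equivalent

yes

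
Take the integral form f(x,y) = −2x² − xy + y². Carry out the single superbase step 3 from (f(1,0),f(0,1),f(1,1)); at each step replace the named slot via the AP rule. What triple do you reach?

start (-2,1,-2) = (f(1,0),f(0,1),f(1,1))
replace slot 3: 2·((-2)+1) − (-2) = 0 → (-2,1,0)

-2,1,0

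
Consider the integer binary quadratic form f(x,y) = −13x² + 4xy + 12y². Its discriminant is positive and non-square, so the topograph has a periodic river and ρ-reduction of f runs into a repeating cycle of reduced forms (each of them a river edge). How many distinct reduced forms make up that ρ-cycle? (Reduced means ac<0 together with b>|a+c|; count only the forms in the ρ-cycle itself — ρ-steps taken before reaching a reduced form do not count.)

D = 640, ⌊√D⌋ = 25
river: ρ → (12,20,-5)
river: ρ → (-5,20,12)
river: ρ → (12,4,-13)
river: ρ → (-13,22,3)
river: ρ → (3,20,-20)
river: ρ → (-20,20,3)
river: ρ → (3,22,-13)
river: ρ → (-13,4,12)
ρ-cycle length = 8 (tail of 0 descent steps not counted)

8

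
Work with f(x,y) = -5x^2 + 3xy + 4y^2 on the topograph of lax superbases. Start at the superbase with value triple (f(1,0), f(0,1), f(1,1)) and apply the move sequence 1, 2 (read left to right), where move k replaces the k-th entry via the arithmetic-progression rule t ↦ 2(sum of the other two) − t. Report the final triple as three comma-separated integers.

start (-5,4,2) = (f(1,0),f(0,1),f(1,1))
replace slot 1: 2·(4+2) − (-5) = 17 → (17,4,2)
replace slot 2: 2·(17+2) − 4 = 34 → (17,34,2)

17,34,2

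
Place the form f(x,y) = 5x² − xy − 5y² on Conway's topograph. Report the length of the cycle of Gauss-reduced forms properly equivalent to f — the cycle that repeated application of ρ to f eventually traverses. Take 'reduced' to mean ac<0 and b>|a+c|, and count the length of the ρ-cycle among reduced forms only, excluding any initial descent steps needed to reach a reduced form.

D = 101, ⌊√D⌋ = 10
descent: ρ → (-5,1,5)  [lands on river]
river: ρ → (5,9,-1)
river: ρ → (-1,9,5)
river: ρ → (5,1,-5)
river: ρ → (-5,9,1)
river: ρ → (1,9,-5)
ρ-cycle length = 6 (tail of 1 descent step not counted)

6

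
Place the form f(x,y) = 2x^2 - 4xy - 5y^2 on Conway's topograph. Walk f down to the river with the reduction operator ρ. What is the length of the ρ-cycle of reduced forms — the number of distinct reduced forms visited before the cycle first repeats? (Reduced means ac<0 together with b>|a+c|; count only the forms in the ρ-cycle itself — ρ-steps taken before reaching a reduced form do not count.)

D = 56, ⌊√D⌋ = 7
descent: ρ → (-5,4,2)  [lands on river]
river: ρ → (2,4,-5)
river: ρ → (-5,6,1)
river: ρ → (1,6,-5)
ρ-cycle length = 4 (tail of 1 descent step not counted)

4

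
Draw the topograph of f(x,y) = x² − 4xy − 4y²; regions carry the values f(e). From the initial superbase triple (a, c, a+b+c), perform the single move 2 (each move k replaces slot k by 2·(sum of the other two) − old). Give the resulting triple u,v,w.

start (1,-4,-7) = (f(1,0),f(0,1),f(1,1))
replace slot 2: 2·(1+(-7)) − (-4) = -8 → (1,-8,-7)

1,-8,-7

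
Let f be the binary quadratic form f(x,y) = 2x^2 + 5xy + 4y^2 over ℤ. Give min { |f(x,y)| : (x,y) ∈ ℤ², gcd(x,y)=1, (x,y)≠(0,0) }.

translate: b→1 (≡5 mod 4), so (2,5,4)→(2,1,1)
flip: (2,1,1)→(1,-1,2)
translate: b→1 (≡-1 mod 2), so (1,-1,2)→(1,1,2)
reduced (well bottom): (1,1,2) with a≤c, −a<b≤a
well minimum = a = 1

1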